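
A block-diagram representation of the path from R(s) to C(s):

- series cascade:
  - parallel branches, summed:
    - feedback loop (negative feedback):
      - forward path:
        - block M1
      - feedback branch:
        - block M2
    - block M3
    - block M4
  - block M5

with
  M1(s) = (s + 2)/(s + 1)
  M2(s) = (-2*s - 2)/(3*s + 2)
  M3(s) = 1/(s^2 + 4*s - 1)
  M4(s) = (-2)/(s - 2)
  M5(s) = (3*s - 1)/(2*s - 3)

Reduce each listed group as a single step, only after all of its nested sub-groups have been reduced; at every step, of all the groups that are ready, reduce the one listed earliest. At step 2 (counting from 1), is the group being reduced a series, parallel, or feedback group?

[1] collapse the loop (M1 forward, M2 return)
[2] sum the parallel branches [M1/(1+M1*M2)], M3, M4
[3] multiply ([M1/(1+M1*M2)]+M3+M4), M5 (series)
The group at step 2 is a parallel group.

Final answer: parallel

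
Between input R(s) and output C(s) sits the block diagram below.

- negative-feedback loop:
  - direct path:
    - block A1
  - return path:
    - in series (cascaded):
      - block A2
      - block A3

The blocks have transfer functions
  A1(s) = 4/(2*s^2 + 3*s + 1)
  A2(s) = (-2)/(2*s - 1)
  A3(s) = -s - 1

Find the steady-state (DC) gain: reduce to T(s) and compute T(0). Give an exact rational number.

First reduce the diagram to T(s).

Step 1: multiply A2, A3 (series); result (2*s + 2)/(2*s - 1)
Step 2: collapse the loop (A1 forward, (A2*A3) return); result (8*s - 4)/(4*s^3 + 4*s^2 + 7*s + 7)
DC gain: substitute s = 0 into T(s) from step 2: T(0) = -4/7.

Answer: -4/7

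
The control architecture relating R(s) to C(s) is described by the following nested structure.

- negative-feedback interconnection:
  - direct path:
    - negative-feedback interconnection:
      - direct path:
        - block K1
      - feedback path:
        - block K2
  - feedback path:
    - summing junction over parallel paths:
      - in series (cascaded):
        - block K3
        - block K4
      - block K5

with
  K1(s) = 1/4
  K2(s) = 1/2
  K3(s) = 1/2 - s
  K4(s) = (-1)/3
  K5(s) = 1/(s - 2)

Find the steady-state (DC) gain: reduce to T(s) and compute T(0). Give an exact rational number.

1. apply the feedback formula to K1, K2; result 2/9
2. cascade K3, K4; result s/3 - 1/6
3. add (K3*K4), K5 (parallel); result (2*s^2 - 5*s + 8)/(6*s - 12)
4. feedback reduction of [K1/(1+K1*K2)], ((K3*K4)+K5); result (3*s - 6)/(s^2 + 11*s - 23)
That last expression is T(s); at s = 0 only the constant terms survive, so T(0) = -6/(-23) = 6/23.

Hence the answer: 6/23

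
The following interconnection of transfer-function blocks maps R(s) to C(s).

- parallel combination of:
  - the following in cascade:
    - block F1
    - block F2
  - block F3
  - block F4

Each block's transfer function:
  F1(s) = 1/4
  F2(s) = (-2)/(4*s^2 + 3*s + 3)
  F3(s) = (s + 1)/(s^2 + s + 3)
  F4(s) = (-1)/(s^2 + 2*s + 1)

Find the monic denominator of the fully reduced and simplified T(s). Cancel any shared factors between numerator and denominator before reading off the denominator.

Step 1. combine F1, F2 in series = (-1)/(8*s^2 + 6*s + 6)
Step 2. parallel reduction of (F1*F2), F3, F4 = (8*s^5 + 21*s^4 + 31*s^3 + 2*s^2 - 7*s - 15)/(8*s^6 + 30*s^5 + 72*s^4 + 110*s^3 + 102*s^2 + 60*s + 18)
T(s) is the step-2 result (common factors already cancelled). Leading coefficient of the denominator: 8. Divide through by 8 for the monic polynomial.

Final answer: s^6 + 15*s^5/4 + 9*s^4 + 55*s^3/4 + 51*s^2/4 + 15*s/2 + 9/4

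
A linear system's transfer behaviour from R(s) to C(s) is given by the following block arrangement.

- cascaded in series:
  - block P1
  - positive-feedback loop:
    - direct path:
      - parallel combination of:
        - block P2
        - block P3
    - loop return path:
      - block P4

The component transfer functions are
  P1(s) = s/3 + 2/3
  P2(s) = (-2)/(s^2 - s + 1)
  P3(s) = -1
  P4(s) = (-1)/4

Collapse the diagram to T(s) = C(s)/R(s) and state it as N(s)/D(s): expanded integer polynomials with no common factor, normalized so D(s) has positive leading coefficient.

(1) combine P2, P3 in parallel = (-s^2 + s - 3)/(s^2 - s + 1)
(2) feedback reduction of (P2+P3), P4 = (-4*s^2 + 4*s - 12)/(3*s^2 - 3*s + 1)
(3) reduce the series chain P1, [(P2+P3)/(1-(P2+P3)*P4)], giving the overall T(s)

Answer: (-4*s^3 - 4*s^2 - 4*s - 24)/(9*s^2 - 9*s + 3)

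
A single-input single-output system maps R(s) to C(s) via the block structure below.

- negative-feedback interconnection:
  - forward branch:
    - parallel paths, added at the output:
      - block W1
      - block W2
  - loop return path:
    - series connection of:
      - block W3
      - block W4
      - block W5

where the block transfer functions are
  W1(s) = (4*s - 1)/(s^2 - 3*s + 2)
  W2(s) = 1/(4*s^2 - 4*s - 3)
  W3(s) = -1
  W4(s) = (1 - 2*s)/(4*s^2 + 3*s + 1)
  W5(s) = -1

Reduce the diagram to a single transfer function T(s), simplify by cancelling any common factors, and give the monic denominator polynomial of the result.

Answer: s^6 - 13*s^5/4 - s^4/2 + 93*s^3/16 - s^2/16 - 19*s/8 - 1/16

Working:
Step 1 - combine W1, W2 in parallel = (16*s^3 - 19*s^2 - 11*s + 5)/(4*s^4 - 16*s^3 + 17*s^2 + s - 6)
Step 2 - combine W3, W4, W5 in series = (1 - 2*s)/(4*s^2 + 3*s + 1)
Step 3 - feedback reduction of (W1+W2), (W3*W4*W5) = (64*s^5 - 28*s^4 - 85*s^3 - 32*s^2 + 4*s + 5)/(16*s^6 - 52*s^5 - 8*s^4 + 93*s^3 - s^2 - 38*s - 1)
T(s) is the step-3 result (common factors already cancelled). Leading coefficient of the denominator: 16. Divide through by 16 for the monic polynomial.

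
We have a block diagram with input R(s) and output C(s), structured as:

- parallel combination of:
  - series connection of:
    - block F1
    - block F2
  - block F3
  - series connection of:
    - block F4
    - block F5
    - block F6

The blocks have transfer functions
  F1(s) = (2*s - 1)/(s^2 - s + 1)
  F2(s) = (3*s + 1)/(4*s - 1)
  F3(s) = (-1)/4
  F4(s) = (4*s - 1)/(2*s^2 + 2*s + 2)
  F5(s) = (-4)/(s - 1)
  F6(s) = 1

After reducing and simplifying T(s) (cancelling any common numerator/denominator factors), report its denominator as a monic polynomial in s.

The answer is s^6 - 5*s^5/4 + 5*s^4/4 - 5*s^3/4 + 5*s^2/4 - 5*s/4 + 1/4.

Reasoning:
Step 1. combine F1, F2 in series -> (6*s^2 - s - 1)/(4*s^3 - 5*s^2 + 5*s - 1)
Step 2. multiply F4, F5, F6 (series) -> (2 - 8*s)/(s^3 - 1)
Step 3. combine (F1*F2), F3, (F4*F5*F6) in parallel -> (-4*s^6 + 29*s^5 - 137*s^4 + 193*s^3 - 229*s^2 + 81*s - 5)/(16*s^6 - 20*s^5 + 20*s^4 - 20*s^3 + 20*s^2 - 20*s + 4)
Step 3 gives the fully reduced T(s), with no common factor left to cancel. The denominator's leading coefficient is 16, so divide each of its coefficients by 16 to get the monic form.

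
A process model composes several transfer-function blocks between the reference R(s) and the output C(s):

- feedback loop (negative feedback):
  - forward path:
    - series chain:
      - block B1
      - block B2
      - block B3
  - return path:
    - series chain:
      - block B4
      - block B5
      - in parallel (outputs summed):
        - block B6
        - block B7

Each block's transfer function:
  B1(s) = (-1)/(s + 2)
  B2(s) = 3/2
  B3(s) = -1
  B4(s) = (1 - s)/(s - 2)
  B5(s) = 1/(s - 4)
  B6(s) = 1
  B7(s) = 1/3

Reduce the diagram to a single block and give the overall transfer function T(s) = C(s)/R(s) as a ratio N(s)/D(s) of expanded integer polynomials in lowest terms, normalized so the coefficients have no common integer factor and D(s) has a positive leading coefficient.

Reducing step by step:

[1] combine B1, B2, B3 in series; result 3/(2*s + 4)
[2] add B6, B7 (parallel); result 4/3
[3] combine B4, B5, (B6+B7) in series; result (4 - 4*s)/(3*s^2 - 18*s + 24)
[4] apply the feedback formula to (B1*B2*B3), (B4*B5*(B6+B7)), giving the overall T(s)

Answer: (3*s^2 - 18*s + 24)/(2*s^3 - 8*s^2 - 12*s + 36)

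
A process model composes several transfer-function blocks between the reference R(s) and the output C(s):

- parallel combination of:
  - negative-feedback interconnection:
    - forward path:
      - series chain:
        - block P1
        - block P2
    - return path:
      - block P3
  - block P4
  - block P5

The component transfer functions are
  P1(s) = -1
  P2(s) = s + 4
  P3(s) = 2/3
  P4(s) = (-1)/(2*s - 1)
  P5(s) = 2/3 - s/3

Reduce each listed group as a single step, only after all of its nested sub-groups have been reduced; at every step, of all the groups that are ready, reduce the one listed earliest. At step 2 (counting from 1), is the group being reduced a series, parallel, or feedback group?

[1] reduce the series chain P1, P2
[2] reduce the feedback loop with forward (P1*P2) and return P3
[3] parallel reduction of [(P1*P2)/(1+(P1*P2)*P3)], P4, P5
Step 2 collapses a feedback group.

Hence the answer: feedback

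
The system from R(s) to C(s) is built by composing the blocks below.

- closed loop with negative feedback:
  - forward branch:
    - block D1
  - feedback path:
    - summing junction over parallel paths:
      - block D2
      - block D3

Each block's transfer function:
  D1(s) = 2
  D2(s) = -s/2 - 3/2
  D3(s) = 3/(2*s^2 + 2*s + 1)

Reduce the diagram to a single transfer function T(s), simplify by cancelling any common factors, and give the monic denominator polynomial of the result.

1. combine D2, D3 in parallel, giving (-2*s^3 - 8*s^2 - 7*s + 3)/(4*s^2 + 4*s + 2)
2. apply the feedback formula to D1, (D2+D3), giving (-4*s^2 - 4*s - 2)/(2*s^3 + 6*s^2 + 5*s - 4)
No further cancellation is possible in the step-2 result, so that is T(s). Its denominator becomes monic after dividing by the leading coefficient 2.

Therefore the answer is s^3 + 3*s^2 + 5*s/2 - 2.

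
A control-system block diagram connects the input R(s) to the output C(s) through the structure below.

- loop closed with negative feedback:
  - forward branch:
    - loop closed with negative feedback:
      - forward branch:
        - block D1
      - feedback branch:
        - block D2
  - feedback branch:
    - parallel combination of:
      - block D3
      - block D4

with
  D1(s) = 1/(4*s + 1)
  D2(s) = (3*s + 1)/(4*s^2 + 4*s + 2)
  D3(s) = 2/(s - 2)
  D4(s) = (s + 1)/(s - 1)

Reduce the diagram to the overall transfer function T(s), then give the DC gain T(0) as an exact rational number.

Step 1: reduce the feedback loop with forward D1 and return D2 gives (4*s^2 + 4*s + 2)/(16*s^3 + 20*s^2 + 15*s + 3)
Step 2: parallel reduction of D3, D4 gives (s^2 + s - 4)/(s^2 - 3*s + 2)
Step 3: reduce the feedback loop with forward [D1/(1+D1*D2)] and return (D3+D4) gives (4*s^4 - 8*s^3 - 2*s^2 + 2*s + 4)/(16*s^5 - 24*s^4 - 5*s^3 - 12*s^2 + 7*s - 2)
That last expression is T(s); at s = 0 only the constant terms survive, so T(0) = 4/(-2) = -2.

Final answer: -2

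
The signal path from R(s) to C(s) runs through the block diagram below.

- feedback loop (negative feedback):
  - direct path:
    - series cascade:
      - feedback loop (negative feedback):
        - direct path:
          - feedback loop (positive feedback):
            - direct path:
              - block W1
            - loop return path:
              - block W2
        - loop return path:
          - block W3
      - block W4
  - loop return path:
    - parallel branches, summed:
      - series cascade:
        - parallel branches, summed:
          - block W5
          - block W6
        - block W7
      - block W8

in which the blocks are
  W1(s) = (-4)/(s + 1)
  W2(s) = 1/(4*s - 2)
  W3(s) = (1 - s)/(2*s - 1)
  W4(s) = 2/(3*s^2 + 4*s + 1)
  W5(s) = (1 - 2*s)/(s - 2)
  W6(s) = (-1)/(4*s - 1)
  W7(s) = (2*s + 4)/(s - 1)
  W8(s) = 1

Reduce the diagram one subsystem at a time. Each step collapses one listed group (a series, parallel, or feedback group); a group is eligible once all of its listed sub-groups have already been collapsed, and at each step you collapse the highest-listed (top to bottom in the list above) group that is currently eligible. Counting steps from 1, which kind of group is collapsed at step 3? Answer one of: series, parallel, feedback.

Step 1 - collapse the loop (W1 forward, W2 return)
Step 2 - close the feedback loop around [W1/(1-W1*W2)], W3
Step 3 - series reduction of [[W1/(1-W1*W2)]/(1+[W1/(1-W1*W2)]*W3)], W4
Step 4 - combine W5, W6 in parallel
Step 5 - cascade (W5+W6), W7
Step 6 - reduce the parallel group ((W5+W6)*W7), W8
Step 7 - feedback reduction of ([[W1/(1-W1*W2)]/(1+[W1/(1-W1*W2)]*W3)]*W4), (((W5+W6)*W7)+W8)
Step 3 collapses a series group.

Therefore the answer is series.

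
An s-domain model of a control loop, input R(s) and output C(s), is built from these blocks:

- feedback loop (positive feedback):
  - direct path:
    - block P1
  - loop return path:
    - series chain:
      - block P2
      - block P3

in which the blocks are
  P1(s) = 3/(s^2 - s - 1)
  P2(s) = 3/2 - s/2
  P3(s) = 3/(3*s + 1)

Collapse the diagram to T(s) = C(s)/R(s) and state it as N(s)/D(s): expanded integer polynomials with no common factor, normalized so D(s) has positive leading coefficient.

The answer is (18*s + 6)/(6*s^3 - 4*s^2 + s - 29).

Reasoning:
1. combine P2, P3 in series; result (9 - 3*s)/(6*s + 2)
2. close the feedback loop around P1, (P2*P3): this yields T(s), and no further normalization is needed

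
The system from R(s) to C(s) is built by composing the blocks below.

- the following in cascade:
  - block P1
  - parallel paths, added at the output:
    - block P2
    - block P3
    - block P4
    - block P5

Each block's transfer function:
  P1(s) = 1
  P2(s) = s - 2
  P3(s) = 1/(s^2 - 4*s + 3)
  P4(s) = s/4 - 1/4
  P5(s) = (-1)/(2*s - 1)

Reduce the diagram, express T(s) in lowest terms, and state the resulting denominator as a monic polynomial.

[1] combine P2, P3, P4, P5 in parallel gives (10*s^4 - 63*s^3 + 127*s^2 - 81*s + 11)/(8*s^3 - 36*s^2 + 40*s - 12)
[2] series reduction of P1, (P2+P3+P4+P5) gives (10*s^4 - 63*s^3 + 127*s^2 - 81*s + 11)/(8*s^3 - 36*s^2 + 40*s - 12)
Step 2 gives the fully reduced T(s), with no common factor left to cancel. The denominator's leading coefficient is 8, so divide each of its coefficients by 8 to get the monic form.

Answer: s^3 - 9*s^2/2 + 5*s - 3/2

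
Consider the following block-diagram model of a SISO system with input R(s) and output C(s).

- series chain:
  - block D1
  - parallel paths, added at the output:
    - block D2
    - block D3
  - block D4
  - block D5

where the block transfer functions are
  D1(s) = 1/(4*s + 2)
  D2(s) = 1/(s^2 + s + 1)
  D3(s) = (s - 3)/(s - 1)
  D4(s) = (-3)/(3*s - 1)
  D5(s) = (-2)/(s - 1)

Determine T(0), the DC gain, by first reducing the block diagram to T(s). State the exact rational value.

1. reduce the parallel group D2, D3; result (s^3 - 2*s^2 - s - 4)/(s^3 - 1)
2. reduce the series chain D1, (D2+D3), D4, D5; result (3*s^3 - 6*s^2 - 3*s - 12)/(6*s^6 - 5*s^5 - 2*s^4 - 5*s^3 + 5*s^2 + 2*s - 1)
Step 2 gives the overall T(s). Then T(0) = -12/(-1) = 12.

Therefore the answer is 12.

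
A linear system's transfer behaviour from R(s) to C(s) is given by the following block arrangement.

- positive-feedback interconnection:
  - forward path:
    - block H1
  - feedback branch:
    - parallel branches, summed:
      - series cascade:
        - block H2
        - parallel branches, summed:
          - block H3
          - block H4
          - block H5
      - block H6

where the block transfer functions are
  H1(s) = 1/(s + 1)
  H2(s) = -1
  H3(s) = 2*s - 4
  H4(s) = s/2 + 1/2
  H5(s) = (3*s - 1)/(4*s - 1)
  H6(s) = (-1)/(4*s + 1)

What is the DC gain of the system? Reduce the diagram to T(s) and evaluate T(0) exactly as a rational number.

The answer is -2.

Reasoning:
Step 1: combine H3, H4, H5 in parallel; result (20*s^2 - 27*s + 5)/(8*s - 2)
Step 2: multiply H2, (H3+H4+H5) (series); result (-20*s^2 + 27*s - 5)/(8*s - 2)
Step 3: combine (H2*(H3+H4+H5)), H6 in parallel; result (-80*s^3 + 88*s^2 - s - 3)/(32*s^2 - 2)
Step 4: feedback reduction of H1, ((H2*(H3+H4+H5))+H6); result (32*s^2 - 2)/(112*s^3 - 56*s^2 - s + 1)
That last expression is T(s); at s = 0 only the constant terms survive, so T(0) = -2/1 = -2.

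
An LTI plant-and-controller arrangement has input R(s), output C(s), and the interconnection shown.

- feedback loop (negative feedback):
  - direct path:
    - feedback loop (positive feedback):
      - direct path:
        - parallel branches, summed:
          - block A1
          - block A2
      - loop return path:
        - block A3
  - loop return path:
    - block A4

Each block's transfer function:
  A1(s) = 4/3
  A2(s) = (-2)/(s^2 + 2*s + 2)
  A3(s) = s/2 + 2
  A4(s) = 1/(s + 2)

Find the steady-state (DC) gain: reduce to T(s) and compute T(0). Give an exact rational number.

[1] sum the parallel branches A1, A2 = (4*s^2 + 8*s + 2)/(3*s^2 + 6*s + 6)
[2] feedback reduction of (A1+A2), A3 = (-4*s^2 - 8*s - 2)/(2*s^3 + 9*s^2 + 11*s - 2)
[3] collapse the loop ([(A1+A2)/(1-(A1+A2)*A3)] forward, A4 return) = (-4*s^3 - 16*s^2 - 18*s - 4)/(2*s^4 + 13*s^3 + 25*s^2 + 12*s - 6)
Evaluating the step-3 result (the overall T(s)) at s = 0 gives T(0) = -4/(-6) = 2/3.

Answer: 2/3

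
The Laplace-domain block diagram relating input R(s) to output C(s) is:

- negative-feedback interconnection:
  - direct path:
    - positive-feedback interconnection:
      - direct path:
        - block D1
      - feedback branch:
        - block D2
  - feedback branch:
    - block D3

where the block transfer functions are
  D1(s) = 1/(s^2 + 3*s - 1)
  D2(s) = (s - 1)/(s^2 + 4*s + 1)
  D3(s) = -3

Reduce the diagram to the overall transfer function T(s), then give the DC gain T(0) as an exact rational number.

1. apply the feedback formula to D1, D2 -> (s^2 + 4*s + 1)/(s^4 + 7*s^3 + 12*s^2 - 2*s)
2. collapse the loop ([D1/(1-D1*D2)] forward, D3 return) -> (s^2 + 4*s + 1)/(s^4 + 7*s^3 + 9*s^2 - 14*s - 3)
Step 2 gives the overall T(s). Then T(0) = 1/(-3) = -1/3.

Answer: -1/3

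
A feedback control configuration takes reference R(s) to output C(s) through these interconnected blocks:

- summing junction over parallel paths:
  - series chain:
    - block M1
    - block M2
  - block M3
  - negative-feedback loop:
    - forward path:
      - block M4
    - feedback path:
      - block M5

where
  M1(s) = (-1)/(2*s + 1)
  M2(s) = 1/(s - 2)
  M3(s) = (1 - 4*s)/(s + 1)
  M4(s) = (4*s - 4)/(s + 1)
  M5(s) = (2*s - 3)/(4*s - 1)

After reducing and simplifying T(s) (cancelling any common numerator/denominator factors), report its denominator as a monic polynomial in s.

The answer is s^5 - 23*s^4/12 - 7*s^3/8 + 25*s^2/12 - 7*s/8 - 11/12.

Reasoning:
1. cascade M1, M2 gives (-1)/(2*s^2 - 3*s - 2)
2. reduce the feedback loop with forward M4 and return M5 gives (16*s^2 - 20*s + 4)/(12*s^2 - 17*s + 11)
3. sum the parallel branches (M1*M2), M3, [M4/(1+M4*M5)] gives (-64*s^5 + 248*s^4 - 330*s^3 + 114*s^2 + 115*s - 41)/(24*s^5 - 46*s^4 - 21*s^3 + 50*s^2 - 21*s - 22)
That last expression is T(s), already simplified. Scaling its denominator by 1/24 (the reciprocal of the leading coefficient) yields the monic denominator.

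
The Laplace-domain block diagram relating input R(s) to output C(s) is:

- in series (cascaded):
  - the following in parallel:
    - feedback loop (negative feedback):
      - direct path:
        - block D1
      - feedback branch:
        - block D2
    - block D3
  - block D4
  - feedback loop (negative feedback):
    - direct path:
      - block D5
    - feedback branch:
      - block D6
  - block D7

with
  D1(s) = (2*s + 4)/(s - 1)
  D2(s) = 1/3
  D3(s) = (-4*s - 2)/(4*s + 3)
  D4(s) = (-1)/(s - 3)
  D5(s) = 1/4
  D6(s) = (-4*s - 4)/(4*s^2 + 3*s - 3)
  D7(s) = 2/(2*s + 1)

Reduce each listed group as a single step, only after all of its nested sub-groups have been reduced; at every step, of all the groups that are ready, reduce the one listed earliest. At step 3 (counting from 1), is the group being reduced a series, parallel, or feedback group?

Reducing step by step:

Step 1 - close the feedback loop around D1, D2
Step 2 - sum the parallel branches [D1/(1+D1*D2)], D3
Step 3 - collapse the loop (D5 forward, D6 return)
Step 4 - reduce the series chain ([D1/(1+D1*D2)]+D3), D4, [D5/(1+D5*D6)], D7
Step 3 collapses a feedback group.

Answer: feedback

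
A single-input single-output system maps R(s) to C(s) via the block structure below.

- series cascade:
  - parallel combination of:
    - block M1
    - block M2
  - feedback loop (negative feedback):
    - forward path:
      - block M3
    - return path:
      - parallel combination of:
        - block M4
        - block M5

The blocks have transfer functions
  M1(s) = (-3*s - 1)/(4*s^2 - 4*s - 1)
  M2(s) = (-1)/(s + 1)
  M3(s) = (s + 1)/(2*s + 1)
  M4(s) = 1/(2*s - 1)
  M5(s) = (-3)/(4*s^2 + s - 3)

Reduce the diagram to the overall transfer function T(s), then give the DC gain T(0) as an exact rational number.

Step 1: combine M1, M2 in parallel = (-7*s^2)/(4*s^3 - 5*s - 1)
Step 2: add M4, M5 (parallel) = (4*s^2 - 5*s)/(8*s^3 - 2*s^2 - 7*s + 3)
Step 3: apply the feedback formula to M3, (M4+M5) = (8*s^3 - 2*s^2 - 7*s + 3)/(16*s^3 - 8*s^2 - 9*s + 3)
Step 4: reduce the series chain (M1+M2), [M3/(1+M3*(M4+M5))] = (-56*s^4 + 70*s^3 - 21*s^2)/(64*s^5 - 96*s^4 - 20*s^3 + 56*s^2 - 3*s - 3)
Step 4 gives the overall T(s). Then T(0) = 0/(-3) = 0.

Therefore the answer is 0.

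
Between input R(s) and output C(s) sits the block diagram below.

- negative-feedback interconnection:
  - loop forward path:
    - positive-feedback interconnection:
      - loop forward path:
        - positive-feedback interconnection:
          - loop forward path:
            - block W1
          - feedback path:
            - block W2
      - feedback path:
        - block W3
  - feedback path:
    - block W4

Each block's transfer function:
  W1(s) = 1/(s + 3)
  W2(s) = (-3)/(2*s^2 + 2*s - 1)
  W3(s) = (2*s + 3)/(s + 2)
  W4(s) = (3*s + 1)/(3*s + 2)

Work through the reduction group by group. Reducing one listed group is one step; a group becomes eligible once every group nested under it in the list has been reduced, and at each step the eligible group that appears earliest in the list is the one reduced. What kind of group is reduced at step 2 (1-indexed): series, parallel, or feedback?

Answer: feedback

Working:
Step 1 - apply the feedback formula to W1, W2
Step 2 - close the feedback loop around [W1/(1-W1*W2)], W3
Step 3 - close the feedback loop around [[W1/(1-W1*W2)]/(1-[W1/(1-W1*W2)]*W3)], W4
So the answer for step 2 is feedback.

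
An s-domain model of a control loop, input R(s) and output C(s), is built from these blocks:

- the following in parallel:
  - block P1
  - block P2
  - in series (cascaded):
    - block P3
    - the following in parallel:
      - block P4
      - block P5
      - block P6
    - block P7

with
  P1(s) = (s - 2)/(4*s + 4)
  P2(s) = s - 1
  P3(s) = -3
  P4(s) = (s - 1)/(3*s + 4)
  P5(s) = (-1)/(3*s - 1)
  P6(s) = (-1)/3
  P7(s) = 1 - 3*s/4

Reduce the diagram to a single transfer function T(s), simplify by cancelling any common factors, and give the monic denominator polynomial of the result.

(1) sum the parallel branches P4, P5, P6 -> (-30*s - 5)/(27*s^2 + 27*s - 12)
(2) multiply P3, (P4+P5+P6), P7 (series) -> (-90*s^2 + 105*s + 20)/(36*s^2 + 36*s - 16)
(3) combine P1, P2, (P3*(P4+P5+P6)*P7) in parallel -> (36*s^4 - 45*s^3 - 46*s^2 + 67*s + 44)/(36*s^3 + 72*s^2 + 20*s - 16)
T(s) is the step-3 result (common factors already cancelled). Leading coefficient of the denominator: 36. Divide through by 36 for the monic polynomial.

Answer: s^3 + 2*s^2 + 5*s/9 - 4/9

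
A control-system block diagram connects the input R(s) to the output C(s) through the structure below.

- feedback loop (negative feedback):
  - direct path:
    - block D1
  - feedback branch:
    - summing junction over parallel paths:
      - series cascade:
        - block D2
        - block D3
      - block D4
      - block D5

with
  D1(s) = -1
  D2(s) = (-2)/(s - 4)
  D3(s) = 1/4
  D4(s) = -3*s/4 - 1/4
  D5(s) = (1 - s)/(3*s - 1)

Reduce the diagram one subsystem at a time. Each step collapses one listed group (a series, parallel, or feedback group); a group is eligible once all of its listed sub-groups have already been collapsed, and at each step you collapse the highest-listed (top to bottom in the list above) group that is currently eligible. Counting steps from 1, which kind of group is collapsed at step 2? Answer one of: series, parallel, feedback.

Step 1: multiply D2, D3 (series)
Step 2: sum the parallel branches (D2*D3), D4, D5
Step 3: close the feedback loop around D1, ((D2*D3)+D4+D5)
The group at step 2 is a parallel group.

Answer: parallel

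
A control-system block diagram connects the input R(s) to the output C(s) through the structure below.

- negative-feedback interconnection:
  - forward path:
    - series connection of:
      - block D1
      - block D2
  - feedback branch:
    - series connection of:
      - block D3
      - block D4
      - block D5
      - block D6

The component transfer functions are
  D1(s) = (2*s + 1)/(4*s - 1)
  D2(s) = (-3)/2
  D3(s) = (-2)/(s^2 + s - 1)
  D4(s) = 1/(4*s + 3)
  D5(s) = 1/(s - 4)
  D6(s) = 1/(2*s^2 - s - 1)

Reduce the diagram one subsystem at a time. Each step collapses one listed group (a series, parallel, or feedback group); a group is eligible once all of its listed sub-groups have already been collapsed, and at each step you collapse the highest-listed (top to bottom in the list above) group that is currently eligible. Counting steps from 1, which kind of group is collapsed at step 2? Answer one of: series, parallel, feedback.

1. series reduction of D1, D2
2. series reduction of D3, D4, D5, D6
3. apply the feedback formula to (D1*D2), (D3*D4*D5*D6)
The group at step 2 is a series group.

Therefore the answer is series.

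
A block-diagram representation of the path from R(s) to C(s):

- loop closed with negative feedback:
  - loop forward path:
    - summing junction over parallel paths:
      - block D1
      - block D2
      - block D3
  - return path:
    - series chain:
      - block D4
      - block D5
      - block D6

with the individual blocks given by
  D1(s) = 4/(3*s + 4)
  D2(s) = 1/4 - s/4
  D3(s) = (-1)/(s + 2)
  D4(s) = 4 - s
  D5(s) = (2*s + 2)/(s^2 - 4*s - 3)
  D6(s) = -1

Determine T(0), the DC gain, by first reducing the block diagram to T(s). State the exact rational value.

Reducing step by step:

[1] combine D1, D2, D3 in parallel -> (-3*s^3 - 7*s^2 + 6*s + 24)/(12*s^2 + 40*s + 32)
[2] cascade D4, D5, D6 -> (2*s^2 - 6*s - 8)/(s^2 - 4*s - 3)
[3] collapse the loop ((D1+D2+D3) forward, (D4*D5*D6) return) -> (3*s^5 - 5*s^4 - 43*s^3 - 21*s^2 + 114*s + 72)/(6*s^5 - 16*s^4 - 70*s^3 + 96*s^2 + 440*s + 288)
DC gain: substitute s = 0 into T(s) from step 3: T(0) = 72/288 = 1/4.

Answer: 1/4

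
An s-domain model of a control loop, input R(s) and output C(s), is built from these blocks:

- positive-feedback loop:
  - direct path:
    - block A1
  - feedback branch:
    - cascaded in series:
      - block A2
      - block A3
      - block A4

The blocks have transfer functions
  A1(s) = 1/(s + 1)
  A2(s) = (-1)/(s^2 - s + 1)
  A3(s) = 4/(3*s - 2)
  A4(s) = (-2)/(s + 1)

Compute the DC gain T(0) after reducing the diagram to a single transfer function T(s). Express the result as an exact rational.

Step 1. multiply A2, A3, A4 (series), giving 8/(3*s^4 - 2*s^3 + 3*s - 2)
Step 2. close the feedback loop around A1, (A2*A3*A4), giving (3*s^4 - 2*s^3 + 3*s - 2)/(3*s^5 + s^4 - 2*s^3 + 3*s^2 + s - 10)
Step 2 gives the overall T(s). Then T(0) = -2/(-10) = 1/5.

Answer: 1/5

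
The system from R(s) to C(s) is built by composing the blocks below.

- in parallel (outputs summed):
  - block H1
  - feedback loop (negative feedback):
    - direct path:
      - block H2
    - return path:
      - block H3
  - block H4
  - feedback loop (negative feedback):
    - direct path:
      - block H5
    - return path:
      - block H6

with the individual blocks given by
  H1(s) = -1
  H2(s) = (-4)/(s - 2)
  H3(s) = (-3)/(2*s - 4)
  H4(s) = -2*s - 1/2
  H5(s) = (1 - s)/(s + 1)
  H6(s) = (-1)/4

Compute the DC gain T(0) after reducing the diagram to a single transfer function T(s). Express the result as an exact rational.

Step 1. reduce the feedback loop with forward H2 and return H3 gives (8 - 4*s)/(s^2 - 4*s + 10)
Step 2. apply the feedback formula to H5, H6 gives (4 - 4*s)/(5*s + 3)
Step 3. sum the parallel branches H1, [H2/(1+H2*H3)], H4, [H5/(1+H5*H6)] gives (-20*s^4 + 45*s^3 - 101*s^2 - 290*s + 38)/(10*s^3 - 34*s^2 + 76*s + 60)
That last expression is T(s); at s = 0 only the constant terms survive, so T(0) = 38/60 = 19/30.

Answer: 19/30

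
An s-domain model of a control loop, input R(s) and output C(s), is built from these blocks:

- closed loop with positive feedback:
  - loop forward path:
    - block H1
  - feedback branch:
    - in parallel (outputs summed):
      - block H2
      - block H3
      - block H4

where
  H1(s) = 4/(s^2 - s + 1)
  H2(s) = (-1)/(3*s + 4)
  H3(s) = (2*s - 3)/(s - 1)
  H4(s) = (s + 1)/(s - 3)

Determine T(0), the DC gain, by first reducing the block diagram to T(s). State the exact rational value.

First reduce the diagram to T(s).

Step 1. add H2, H3, H4 (parallel), giving (9*s^3 - 16*s^2 - 8*s + 29)/(3*s^3 - 8*s^2 - 7*s + 12)
Step 2. apply the feedback formula to H1, (H2+H3+H4), giving (12*s^3 - 32*s^2 - 28*s + 48)/(3*s^5 - 11*s^4 - 32*s^3 + 75*s^2 + 13*s - 104)
Evaluating the step-2 result (the overall T(s)) at s = 0 gives T(0) = 48/(-104) = -6/13.

Answer: -6/13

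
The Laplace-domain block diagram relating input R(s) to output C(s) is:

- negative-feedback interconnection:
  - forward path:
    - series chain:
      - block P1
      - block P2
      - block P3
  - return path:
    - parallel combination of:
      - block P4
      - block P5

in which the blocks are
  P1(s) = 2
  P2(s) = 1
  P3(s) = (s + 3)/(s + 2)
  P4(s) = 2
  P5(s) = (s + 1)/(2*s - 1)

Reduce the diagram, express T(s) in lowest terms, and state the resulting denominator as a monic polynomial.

The answer is s^2 + 31*s/12 - 2/3.

Reasoning:
1. combine P1, P2, P3 in series, giving (2*s + 6)/(s + 2)
2. reduce the parallel group P4, P5, giving (5*s - 1)/(2*s - 1)
3. feedback reduction of (P1*P2*P3), (P4+P5), giving (4*s^2 + 10*s - 6)/(12*s^2 + 31*s - 8)
T(s) is the step-3 result (common factors already cancelled). Leading coefficient of the denominator: 12. Divide through by 12 for the monic polynomial.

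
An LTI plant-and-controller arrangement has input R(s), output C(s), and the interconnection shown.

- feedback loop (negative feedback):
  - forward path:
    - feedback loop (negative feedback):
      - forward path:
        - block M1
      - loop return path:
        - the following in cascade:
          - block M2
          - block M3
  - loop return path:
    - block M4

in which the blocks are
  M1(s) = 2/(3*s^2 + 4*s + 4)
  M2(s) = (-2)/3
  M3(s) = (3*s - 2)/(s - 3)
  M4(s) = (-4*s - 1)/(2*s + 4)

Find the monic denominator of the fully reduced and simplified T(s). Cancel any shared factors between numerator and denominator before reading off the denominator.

The answer is s^4 + s^3/3 - 26*s^2/3 - 67*s/9 - 47/9.

Reasoning:
Step 1 - series reduction of M2, M3, giving (4 - 6*s)/(3*s - 9)
Step 2 - feedback reduction of M1, (M2*M3), giving (6*s - 18)/(9*s^3 - 15*s^2 - 36*s - 28)
Step 3 - feedback reduction of [M1/(1+M1*(M2*M3))], M4, giving (6*s^2 - 6*s - 36)/(9*s^4 + 3*s^3 - 78*s^2 - 67*s - 47)
T(s) is the step-3 result (common factors already cancelled). Leading coefficient of the denominator: 9. Divide through by 9 for the monic polynomial.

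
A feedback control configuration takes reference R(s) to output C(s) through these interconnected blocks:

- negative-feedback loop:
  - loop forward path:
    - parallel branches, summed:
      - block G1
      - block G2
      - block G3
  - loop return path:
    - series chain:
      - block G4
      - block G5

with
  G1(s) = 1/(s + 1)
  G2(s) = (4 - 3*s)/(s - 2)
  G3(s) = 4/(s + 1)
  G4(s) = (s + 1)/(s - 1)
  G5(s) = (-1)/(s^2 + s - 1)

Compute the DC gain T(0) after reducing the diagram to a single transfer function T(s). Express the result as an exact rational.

Step 1: sum the parallel branches G1, G2, G3: (-3*s^2 + 6*s - 6)/(s^2 - s - 2)
Step 2: cascade G4, G5: (-s - 1)/(s^3 - 2*s + 1)
Step 3: collapse the loop ((G1+G2+G3) forward, (G4*G5) return): (-3*s^5 + 6*s^4 - 15*s^2 + 18*s - 6)/(s^5 - s^4 - s^3 + 3*s + 4)
Step 3 gives the overall T(s). Then T(0) = -6/4 = -3/2.

Final answer: -3/2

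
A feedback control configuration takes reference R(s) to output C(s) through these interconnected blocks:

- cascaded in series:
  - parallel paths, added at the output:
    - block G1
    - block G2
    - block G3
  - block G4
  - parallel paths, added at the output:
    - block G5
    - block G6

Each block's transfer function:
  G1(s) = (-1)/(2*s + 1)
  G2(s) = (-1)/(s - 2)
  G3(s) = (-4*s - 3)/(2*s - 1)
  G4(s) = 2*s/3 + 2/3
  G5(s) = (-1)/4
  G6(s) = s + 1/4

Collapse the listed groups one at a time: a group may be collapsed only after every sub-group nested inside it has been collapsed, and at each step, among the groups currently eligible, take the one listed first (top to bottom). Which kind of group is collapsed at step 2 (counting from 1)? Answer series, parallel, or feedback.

Answer: parallel

Working:
Step 1: add G1, G2, G3 (parallel)
Step 2: combine G5, G6 in parallel
Step 3: cascade (G1+G2+G3), G4, (G5+G6)
Step 2 collapses a parallel group.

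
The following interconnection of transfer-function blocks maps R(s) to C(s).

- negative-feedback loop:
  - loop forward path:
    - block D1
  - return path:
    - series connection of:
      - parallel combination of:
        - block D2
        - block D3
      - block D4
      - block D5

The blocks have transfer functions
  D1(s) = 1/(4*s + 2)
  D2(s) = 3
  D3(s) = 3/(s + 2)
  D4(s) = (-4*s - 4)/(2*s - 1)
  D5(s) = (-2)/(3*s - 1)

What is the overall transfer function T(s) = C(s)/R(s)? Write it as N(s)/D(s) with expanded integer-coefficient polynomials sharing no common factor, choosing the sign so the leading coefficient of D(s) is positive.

Step 1. add D2, D3 (parallel): (3*s + 9)/(s + 2)
Step 2. cascade (D2+D3), D4, D5: (24*s^2 + 96*s + 72)/(6*s^3 + 7*s^2 - 9*s + 2)
Step 3. feedback reduction of D1, ((D2+D3)*D4*D5), giving the overall T(s)

Hence the answer: (6*s^3 + 7*s^2 - 9*s + 2)/(24*s^4 + 40*s^3 + 2*s^2 + 86*s + 76)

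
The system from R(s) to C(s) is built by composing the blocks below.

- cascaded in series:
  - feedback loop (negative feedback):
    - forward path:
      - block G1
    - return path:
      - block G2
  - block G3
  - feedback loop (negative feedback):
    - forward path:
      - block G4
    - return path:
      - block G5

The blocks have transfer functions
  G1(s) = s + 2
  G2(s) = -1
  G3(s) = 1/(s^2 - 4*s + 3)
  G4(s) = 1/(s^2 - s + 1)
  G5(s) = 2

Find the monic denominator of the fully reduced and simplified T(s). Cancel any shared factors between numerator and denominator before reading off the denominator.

[1] apply the feedback formula to G1, G2 gives (-s - 2)/(s + 1)
[2] reduce the feedback loop with forward G4 and return G5 gives 1/(s^2 - s + 3)
[3] combine [G1/(1+G1*G2)], G3, [G4/(1+G4*G5)] in series gives (-s - 2)/(s^5 - 4*s^4 + 5*s^3 - 5*s^2 - 6*s + 9)
No further cancellation is possible in the step-3 result, so that is T(s). Its denominator is already monic.

Therefore the answer is s^5 - 4*s^4 + 5*s^3 - 5*s^2 - 6*s + 9.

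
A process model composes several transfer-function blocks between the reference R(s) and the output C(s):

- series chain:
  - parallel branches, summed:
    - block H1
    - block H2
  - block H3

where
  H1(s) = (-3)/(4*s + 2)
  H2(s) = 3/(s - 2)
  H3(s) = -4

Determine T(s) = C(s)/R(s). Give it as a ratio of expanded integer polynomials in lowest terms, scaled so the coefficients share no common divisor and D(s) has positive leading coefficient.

(1) combine H1, H2 in parallel -> (9*s + 12)/(4*s^2 - 6*s - 4)
(2) series reduction of (H1+H2), H3, giving the overall T(s)

Hence the answer: (-18*s - 24)/(2*s^2 - 3*s - 2)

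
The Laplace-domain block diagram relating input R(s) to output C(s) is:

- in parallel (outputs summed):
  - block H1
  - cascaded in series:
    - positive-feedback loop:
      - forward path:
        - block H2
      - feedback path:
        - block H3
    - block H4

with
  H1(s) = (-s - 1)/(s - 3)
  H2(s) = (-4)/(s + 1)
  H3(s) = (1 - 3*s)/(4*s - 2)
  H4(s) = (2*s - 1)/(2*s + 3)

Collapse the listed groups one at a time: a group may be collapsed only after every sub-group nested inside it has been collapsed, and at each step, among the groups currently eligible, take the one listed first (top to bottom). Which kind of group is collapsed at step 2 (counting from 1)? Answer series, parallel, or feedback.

Step 1: collapse the loop (H2 forward, H3 return)
Step 2: multiply [H2/(1-H2*H3)], H4 (series)
Step 3: combine H1, ([H2/(1-H2*H3)]*H4) in parallel
At step 2 the group reduced is series.

Therefore the answer is series.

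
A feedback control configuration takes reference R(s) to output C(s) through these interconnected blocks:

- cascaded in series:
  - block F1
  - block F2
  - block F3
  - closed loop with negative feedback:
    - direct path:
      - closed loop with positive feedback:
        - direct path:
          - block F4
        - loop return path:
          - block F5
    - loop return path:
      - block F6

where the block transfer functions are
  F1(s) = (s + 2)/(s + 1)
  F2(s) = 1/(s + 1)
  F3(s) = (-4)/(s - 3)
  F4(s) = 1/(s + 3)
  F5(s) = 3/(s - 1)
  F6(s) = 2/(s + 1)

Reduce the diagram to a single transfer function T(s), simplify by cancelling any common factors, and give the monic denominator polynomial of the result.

Reducing step by step:

(1) close the feedback loop around F4, F5 = (s - 1)/(s^2 + 2*s - 6)
(2) feedback reduction of [F4/(1-F4*F5)], F6 = (s^2 - 1)/(s^3 + 3*s^2 - 2*s - 8)
(3) multiply F1, F2, F3, [[F4/(1-F4*F5)]/(1+[F4/(1-F4*F5)]*F6)] (series) = (4 - 4*s)/(s^4 - s^3 - 9*s^2 + 5*s + 12)
No further cancellation is possible in the step-3 result, so that is T(s). Its denominator is already monic.

Answer: s^4 - s^3 - 9*s^2 + 5*s + 12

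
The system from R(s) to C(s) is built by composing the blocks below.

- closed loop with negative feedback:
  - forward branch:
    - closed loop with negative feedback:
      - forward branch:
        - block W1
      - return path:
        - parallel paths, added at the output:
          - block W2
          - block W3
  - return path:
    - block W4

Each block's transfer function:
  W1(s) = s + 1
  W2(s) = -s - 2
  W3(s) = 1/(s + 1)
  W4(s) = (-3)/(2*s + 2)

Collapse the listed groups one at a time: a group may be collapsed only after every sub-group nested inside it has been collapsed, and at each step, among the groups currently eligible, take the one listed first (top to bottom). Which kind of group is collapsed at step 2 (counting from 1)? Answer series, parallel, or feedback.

Step 1 - parallel reduction of W2, W3
Step 2 - close the feedback loop around W1, (W2+W3)
Step 3 - reduce the feedback loop with forward [W1/(1+W1*(W2+W3))] and return W4
So the answer for step 2 is feedback.

Final answer: feedback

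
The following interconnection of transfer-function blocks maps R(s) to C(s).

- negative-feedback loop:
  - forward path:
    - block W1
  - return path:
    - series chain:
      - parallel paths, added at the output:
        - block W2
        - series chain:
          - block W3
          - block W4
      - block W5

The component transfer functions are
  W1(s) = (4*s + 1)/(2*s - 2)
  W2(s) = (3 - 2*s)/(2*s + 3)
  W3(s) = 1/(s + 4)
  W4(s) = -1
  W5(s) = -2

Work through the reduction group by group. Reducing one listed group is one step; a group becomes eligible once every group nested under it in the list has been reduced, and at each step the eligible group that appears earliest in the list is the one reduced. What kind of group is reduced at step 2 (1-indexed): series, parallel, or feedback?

Answer: parallel

Working:
Step 1: combine W3, W4 in series
Step 2: add W2, (W3*W4) (parallel)
Step 3: series reduction of (W2+(W3*W4)), W5
Step 4: apply the feedback formula to W1, ((W2+(W3*W4))*W5)
The group at step 2 is a parallel group.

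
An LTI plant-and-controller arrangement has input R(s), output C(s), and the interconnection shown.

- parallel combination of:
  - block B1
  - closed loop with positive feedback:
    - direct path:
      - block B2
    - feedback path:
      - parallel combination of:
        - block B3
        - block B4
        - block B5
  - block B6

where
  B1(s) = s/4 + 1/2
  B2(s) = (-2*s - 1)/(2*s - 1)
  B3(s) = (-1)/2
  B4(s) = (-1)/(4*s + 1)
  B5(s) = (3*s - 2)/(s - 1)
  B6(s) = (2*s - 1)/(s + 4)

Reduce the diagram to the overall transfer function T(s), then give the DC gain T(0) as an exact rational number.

Answer: 9/4

Working:
Step 1: add B3, B4, B5 (parallel); result (20*s^2 - 9*s - 1)/(8*s^2 - 6*s - 2)
Step 2: reduce the feedback loop with forward B2 and return (B3+B4+B5); result (-16*s^3 + 4*s^2 + 10*s + 2)/(56*s^3 - 18*s^2 - 9*s + 1)
Step 3: add B1, [B2/(1-B2*(B3+B4+B5))], B6 (parallel); result (56*s^5 + 702*s^4 - 277*s^3 - 93*s^2 + 146*s + 36)/(224*s^4 + 824*s^3 - 324*s^2 - 140*s + 16)
DC gain: substitute s = 0 into T(s) from step 3: T(0) = 36/16 = 9/4.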